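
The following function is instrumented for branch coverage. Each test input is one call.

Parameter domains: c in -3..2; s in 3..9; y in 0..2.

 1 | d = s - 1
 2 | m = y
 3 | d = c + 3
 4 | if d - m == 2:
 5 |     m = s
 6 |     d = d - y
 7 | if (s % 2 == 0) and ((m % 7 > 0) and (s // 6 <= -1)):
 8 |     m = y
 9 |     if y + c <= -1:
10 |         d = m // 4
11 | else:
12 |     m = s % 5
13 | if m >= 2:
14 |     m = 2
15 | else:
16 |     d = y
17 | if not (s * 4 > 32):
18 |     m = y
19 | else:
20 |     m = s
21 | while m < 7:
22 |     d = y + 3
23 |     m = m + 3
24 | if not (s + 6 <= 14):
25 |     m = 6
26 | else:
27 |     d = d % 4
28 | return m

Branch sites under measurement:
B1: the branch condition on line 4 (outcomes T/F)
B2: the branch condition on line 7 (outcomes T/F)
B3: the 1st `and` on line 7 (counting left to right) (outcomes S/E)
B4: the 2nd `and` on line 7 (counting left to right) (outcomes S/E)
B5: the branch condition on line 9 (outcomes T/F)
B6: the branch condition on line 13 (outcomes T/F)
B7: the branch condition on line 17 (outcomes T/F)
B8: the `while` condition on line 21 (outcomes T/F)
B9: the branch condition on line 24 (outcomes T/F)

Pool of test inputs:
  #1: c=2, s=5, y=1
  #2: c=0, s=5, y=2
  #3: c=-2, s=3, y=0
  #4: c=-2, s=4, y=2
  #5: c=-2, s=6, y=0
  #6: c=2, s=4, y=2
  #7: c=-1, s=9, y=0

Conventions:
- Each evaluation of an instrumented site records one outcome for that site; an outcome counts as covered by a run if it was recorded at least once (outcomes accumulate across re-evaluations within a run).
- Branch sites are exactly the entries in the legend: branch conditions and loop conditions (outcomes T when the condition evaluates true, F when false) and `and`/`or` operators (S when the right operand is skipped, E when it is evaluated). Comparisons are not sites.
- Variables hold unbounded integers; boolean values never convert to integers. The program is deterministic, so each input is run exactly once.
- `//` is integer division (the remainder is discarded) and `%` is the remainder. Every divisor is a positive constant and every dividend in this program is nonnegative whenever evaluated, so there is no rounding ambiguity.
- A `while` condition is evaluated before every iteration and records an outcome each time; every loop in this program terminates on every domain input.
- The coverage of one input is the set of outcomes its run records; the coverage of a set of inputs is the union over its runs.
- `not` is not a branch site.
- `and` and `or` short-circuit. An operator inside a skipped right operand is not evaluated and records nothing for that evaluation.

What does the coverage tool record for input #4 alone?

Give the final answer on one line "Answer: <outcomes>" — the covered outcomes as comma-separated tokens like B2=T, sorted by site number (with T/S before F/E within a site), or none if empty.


Simulating input #4 (c=-2, s=4, y=2) step by step:
  B1->F, B3->E, B4->E, B2->F, B6->T, B7->T, B8->T, B8->T, B8->F, B9->F
as a set, this run covers: B1=F, B2=F, B3=E, B4=E, B6=T, B7=T, B8=T, B8=F, B9=F
Answer: B1=F, B2=F, B3=E, B4=E, B6=T, B7=T, B8=T, B8=F, B9=F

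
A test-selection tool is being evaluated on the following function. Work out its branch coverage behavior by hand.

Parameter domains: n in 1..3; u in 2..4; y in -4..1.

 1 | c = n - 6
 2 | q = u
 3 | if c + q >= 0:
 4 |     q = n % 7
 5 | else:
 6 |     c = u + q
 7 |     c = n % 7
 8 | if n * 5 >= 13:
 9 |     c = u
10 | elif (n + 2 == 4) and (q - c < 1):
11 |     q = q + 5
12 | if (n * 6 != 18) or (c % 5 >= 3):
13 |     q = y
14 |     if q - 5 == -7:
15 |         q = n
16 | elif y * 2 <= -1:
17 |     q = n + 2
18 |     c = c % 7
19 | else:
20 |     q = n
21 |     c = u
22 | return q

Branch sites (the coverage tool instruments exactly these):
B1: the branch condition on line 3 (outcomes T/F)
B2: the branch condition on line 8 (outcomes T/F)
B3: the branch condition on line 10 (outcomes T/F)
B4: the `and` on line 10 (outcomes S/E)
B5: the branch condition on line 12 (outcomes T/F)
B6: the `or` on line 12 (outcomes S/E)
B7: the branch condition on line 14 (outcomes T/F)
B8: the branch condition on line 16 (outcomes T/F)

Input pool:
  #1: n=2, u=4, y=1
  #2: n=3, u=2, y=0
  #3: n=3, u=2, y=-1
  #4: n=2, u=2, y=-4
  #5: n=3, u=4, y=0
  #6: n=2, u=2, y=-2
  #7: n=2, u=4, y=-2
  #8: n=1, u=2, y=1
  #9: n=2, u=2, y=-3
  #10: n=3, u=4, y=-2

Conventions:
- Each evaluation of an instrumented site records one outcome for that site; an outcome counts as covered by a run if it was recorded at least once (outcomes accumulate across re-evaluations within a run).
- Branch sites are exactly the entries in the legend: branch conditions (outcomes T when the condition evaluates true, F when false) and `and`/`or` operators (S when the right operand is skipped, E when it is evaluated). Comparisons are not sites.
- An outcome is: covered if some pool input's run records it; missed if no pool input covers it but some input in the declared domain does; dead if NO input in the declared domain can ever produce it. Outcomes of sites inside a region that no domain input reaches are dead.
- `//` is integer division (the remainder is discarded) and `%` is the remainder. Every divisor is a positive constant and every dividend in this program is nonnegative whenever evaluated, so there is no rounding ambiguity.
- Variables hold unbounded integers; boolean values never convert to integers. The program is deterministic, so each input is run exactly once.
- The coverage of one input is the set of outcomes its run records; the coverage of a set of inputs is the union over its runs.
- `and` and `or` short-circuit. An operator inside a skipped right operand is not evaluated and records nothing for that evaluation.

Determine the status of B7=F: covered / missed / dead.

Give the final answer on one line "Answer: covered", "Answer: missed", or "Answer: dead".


B7=F is recorded by pool input(s) 1, 4, 5, 8, 9 -> covered
Answer: covered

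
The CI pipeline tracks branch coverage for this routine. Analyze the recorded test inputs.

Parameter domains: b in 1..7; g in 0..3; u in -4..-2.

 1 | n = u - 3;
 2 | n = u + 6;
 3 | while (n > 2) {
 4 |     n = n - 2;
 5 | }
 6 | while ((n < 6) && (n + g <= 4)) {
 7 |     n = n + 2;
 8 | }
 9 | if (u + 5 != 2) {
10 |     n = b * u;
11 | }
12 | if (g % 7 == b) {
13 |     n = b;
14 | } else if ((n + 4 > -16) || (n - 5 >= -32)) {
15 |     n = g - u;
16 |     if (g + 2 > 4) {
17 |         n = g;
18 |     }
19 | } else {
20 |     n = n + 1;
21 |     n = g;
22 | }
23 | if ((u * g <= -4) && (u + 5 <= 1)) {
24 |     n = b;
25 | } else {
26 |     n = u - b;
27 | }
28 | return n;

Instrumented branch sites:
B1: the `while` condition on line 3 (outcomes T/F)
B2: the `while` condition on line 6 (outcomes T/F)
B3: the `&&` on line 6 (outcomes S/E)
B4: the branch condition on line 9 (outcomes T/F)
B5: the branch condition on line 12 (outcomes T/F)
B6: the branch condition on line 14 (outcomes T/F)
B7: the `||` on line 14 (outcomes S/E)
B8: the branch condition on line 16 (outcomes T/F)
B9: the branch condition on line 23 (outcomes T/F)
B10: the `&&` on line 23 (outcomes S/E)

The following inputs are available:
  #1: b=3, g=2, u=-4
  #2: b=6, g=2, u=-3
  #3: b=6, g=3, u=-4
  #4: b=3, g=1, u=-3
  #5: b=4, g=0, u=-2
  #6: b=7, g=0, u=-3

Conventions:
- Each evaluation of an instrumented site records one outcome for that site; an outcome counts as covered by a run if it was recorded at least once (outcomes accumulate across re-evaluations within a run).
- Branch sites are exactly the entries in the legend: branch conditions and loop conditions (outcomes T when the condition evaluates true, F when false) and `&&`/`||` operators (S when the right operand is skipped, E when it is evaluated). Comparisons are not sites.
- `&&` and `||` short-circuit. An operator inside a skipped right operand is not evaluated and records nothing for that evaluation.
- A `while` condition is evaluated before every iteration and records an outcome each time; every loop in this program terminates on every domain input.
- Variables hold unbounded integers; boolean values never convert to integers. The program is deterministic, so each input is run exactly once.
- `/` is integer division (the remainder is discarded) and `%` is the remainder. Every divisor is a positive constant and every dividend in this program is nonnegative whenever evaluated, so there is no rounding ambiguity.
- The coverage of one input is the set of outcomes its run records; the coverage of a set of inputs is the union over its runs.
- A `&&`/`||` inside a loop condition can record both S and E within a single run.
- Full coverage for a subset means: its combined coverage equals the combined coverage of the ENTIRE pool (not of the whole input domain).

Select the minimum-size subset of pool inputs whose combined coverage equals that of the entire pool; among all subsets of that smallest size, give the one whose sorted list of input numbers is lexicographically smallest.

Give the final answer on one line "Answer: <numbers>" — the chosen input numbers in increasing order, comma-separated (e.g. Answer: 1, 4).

input #1, b=3, g=2, u=-4: events B1->F, B3->E, B2->T, B3->E, B2->F, B4->T, B5->F, B7->S, B6->T, B8->F, B10->E, B9->T; outcomes B1=F, B2=T, B2=F, B3=E, B4=T, B5=F, B6=T, B7=S, B8=F, B9=T, B10=E
input #2, b=6, g=2, u=-3: events B1->T, B1->F, B3->E, B2->T, B3->E, B2->F, B4->F, B5->F, B7->S, B6->T, B8->F, B10->E, B9->F; outcomes B1=T, B1=F, B2=T, B2=F, B3=E, B4=F, B5=F, B6=T, B7=S, B8=F, B9=F, B10=E
input #3, b=6, g=3, u=-4: events B1->F, B3->E, B2->F, B4->T, B5->F, B7->E, B6->T, B8->T, B10->E, B9->T; outcomes B1=F, B2=F, B3=E, B4=T, B5=F, B6=T, B7=E, B8=T, B9=T, B10=E
input #4, b=3, g=1, u=-3: events B1->T, B1->F, B3->E, B2->T, B3->E, B2->T, B3->E, B2->F, B4->F, B5->F, B7->S, B6->T, B8->F, B10->S, ...; outcomes B1=T, B1=F, B2=T, B2=F, B3=E, B4=F, B5=F, B6=T, B7=S, B8=F, B9=F, B10=S
input #5, b=4, g=0, u=-2: events B1->T, B1->F, B3->E, B2->T, B3->E, B2->T, B3->S, B2->F, B4->T, B5->F, B7->S, B6->T, B8->F, B10->S, ...; outcomes B1=T, B1=F, B2=T, B2=F, B3=S, B3=E, B4=T, B5=F, B6=T, B7=S, B8=F, B9=F, B10=S
input #6, b=7, g=0, u=-3: events B1->T, B1->F, B3->E, B2->T, B3->E, B2->T, B3->E, B2->F, B4->F, B5->F, B7->S, B6->T, B8->F, B10->S, ...; outcomes B1=T, B1=F, B2=T, B2=F, B3=E, B4=F, B5=F, B6=T, B7=S, B8=F, B9=F, B10=S
pool-wide coverage (18 outcomes): B1=T, B1=F, B2=T, B2=F, B3=S, B3=E, B4=T, B4=F, B5=F, B6=T, B7=S, B7=E, B8=T, B8=F, B9=T, B9=F, B10=S, B10=E
no size-1 subset reaches all 18 outcomes (best union: 13/18)
no size-2 subset reaches all 18 outcomes (best union: 17/18)
at size 3, {2, 3, 5} reaches all 18 outcomes; every lexicographically earlier size-3 subset fails

Answer: 2, 3, 5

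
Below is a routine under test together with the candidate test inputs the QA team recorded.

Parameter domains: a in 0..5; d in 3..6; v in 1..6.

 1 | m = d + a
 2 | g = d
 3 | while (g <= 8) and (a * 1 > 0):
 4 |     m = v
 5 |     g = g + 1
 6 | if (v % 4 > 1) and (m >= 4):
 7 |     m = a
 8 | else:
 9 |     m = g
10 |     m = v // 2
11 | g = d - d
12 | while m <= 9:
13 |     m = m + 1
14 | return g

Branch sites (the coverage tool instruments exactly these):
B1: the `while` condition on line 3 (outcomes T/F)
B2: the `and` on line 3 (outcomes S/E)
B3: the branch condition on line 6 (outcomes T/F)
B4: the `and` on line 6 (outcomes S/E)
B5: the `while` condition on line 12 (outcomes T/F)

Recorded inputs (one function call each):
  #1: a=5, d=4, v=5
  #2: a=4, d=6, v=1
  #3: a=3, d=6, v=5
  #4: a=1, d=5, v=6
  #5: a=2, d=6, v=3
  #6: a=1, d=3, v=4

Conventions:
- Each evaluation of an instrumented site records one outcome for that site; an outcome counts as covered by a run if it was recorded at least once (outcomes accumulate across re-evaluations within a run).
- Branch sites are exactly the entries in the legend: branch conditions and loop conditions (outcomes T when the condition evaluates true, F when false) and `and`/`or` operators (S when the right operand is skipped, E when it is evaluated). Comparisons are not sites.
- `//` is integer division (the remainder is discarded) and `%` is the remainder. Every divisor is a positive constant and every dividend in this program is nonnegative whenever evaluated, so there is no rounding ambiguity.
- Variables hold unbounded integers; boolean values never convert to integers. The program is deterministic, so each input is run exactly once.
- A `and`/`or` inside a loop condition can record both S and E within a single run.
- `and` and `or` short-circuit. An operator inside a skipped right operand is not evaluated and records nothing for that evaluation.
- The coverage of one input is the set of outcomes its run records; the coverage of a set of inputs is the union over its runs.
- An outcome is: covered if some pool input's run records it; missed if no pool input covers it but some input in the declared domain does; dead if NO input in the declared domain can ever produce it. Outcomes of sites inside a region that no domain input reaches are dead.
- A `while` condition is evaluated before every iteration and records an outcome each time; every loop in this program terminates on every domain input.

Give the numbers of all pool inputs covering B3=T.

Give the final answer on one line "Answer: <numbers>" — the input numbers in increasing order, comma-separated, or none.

input #1 (a=5, d=4, v=5): never hits B3=T
input #2 (a=4, d=6, v=1): never hits B3=T
input #3 (a=3, d=6, v=5): never hits B3=T
input #4 (a=1, d=5, v=6): hits B3=T
input #5 (a=2, d=6, v=3): never hits B3=T
input #6 (a=1, d=3, v=4): never hits B3=T

Answer: 4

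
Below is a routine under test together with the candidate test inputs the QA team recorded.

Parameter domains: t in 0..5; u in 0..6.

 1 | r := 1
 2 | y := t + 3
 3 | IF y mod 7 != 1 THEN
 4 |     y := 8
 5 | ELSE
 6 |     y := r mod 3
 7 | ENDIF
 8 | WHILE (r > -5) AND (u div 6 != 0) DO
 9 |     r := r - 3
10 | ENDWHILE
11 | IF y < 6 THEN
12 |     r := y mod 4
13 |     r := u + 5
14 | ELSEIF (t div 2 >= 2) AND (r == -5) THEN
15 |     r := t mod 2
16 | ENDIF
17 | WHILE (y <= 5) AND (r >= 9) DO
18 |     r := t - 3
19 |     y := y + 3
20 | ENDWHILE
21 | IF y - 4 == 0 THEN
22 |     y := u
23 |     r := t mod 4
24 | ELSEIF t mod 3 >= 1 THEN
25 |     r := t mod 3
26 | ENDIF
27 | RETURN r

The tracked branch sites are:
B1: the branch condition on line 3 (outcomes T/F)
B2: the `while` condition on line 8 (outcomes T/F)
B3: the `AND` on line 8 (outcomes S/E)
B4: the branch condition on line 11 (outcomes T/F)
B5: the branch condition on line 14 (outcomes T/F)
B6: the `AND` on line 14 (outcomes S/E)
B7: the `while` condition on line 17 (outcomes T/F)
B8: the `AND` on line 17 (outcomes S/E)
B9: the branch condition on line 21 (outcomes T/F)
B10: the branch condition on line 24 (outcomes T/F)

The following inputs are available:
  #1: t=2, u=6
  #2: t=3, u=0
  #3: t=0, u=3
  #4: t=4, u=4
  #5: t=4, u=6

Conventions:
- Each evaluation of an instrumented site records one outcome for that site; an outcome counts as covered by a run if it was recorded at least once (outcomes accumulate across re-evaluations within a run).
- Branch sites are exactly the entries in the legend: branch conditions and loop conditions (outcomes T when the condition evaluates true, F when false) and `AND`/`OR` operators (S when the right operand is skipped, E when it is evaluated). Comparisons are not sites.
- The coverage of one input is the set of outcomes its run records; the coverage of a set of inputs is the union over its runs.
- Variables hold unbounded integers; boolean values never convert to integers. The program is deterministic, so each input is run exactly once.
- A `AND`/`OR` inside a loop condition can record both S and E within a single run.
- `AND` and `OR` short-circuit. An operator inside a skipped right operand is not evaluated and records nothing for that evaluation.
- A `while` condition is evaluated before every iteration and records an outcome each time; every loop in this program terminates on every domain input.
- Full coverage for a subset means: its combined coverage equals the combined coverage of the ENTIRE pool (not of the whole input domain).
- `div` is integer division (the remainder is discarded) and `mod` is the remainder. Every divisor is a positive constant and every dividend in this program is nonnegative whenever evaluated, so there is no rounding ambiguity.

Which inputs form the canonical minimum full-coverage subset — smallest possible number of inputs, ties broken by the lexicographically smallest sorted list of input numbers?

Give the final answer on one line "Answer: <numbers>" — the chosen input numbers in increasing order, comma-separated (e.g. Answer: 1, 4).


input #1 (t=2, u=6): events B1->T, B3->E, B2->T, B3->E, B2->T, B3->S, B2->F, B4->F, B6->S, B5->F, B8->S, B7->F, B9->F, B10->T; covers B1=T, B2=T, B2=F, B3=S, B3=E, B4=F, B5=F, B6=S, B7=F, B8=S, B9=F, B10=T
input #2 (t=3, u=0): events B1->T, B3->E, B2->F, B4->F, B6->S, B5->F, B8->S, B7->F, B9->F, B10->F; covers B1=T, B2=F, B3=E, B4=F, B5=F, B6=S, B7=F, B8=S, B9=F, B10=F
input #3 (t=0, u=3): events B1->T, B3->E, B2->F, B4->F, B6->S, B5->F, B8->S, B7->F, B9->F, B10->F; covers B1=T, B2=F, B3=E, B4=F, B5=F, B6=S, B7=F, B8=S, B9=F, B10=F
input #4 (t=4, u=4): events B1->T, B3->E, B2->F, B4->F, B6->E, B5->F, B8->S, B7->F, B9->F, B10->T; covers B1=T, B2=F, B3=E, B4=F, B5=F, B6=E, B7=F, B8=S, B9=F, B10=T
input #5 (t=4, u=6): events B1->T, B3->E, B2->T, B3->E, B2->T, B3->S, B2->F, B4->F, B6->E, B5->T, B8->S, B7->F, B9->F, B10->T; covers B1=T, B2=T, B2=F, B3=S, B3=E, B4=F, B5=T, B6=E, B7=F, B8=S, B9=F, B10=T
pool-wide coverage (15 outcomes): B1=T, B2=T, B2=F, B3=S, B3=E, B4=F, B5=T, B5=F, B6=S, B6=E, B7=F, B8=S, B9=F, B10=T, B10=F
size 1 is not enough: best union over all size-1 subsets is 12/15
inputs {2, 5} (size 2) cover everything; no size-2 subset with a lexicographically smaller index list covers all 15
Answer: 2, 5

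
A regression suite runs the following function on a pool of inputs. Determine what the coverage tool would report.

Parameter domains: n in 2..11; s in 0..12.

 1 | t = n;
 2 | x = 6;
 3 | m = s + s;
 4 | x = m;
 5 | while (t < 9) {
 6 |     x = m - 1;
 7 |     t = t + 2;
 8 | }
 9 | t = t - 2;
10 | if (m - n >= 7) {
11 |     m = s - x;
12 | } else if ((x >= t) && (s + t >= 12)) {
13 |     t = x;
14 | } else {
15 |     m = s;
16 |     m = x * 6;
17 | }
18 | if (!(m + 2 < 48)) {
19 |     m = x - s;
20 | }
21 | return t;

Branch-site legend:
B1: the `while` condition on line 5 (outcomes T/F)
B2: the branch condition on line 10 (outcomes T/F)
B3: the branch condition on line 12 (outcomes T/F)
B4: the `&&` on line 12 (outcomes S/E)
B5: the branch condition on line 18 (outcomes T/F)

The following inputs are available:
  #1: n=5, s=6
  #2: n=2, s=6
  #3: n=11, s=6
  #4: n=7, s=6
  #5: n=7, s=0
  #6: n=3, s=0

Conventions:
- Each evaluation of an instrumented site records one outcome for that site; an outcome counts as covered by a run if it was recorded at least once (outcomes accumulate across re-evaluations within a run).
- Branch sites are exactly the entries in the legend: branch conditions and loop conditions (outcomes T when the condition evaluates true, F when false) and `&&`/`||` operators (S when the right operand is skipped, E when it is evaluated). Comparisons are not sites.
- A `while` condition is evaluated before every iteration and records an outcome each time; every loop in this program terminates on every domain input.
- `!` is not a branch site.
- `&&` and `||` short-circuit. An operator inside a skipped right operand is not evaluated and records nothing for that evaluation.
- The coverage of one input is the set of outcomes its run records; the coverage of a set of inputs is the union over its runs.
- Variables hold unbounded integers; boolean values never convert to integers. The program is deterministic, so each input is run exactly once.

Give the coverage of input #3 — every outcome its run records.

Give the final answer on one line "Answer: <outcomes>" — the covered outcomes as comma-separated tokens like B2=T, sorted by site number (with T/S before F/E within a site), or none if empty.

Tracing the run of input #3 (n=11, s=6):
  B1->F, B2->F, B4->E, B3->T, B5->F
as a set, this run covers: B1=F, B2=F, B3=T, B4=E, B5=F

Answer: B1=F, B2=F, B3=T, B4=E, B5=F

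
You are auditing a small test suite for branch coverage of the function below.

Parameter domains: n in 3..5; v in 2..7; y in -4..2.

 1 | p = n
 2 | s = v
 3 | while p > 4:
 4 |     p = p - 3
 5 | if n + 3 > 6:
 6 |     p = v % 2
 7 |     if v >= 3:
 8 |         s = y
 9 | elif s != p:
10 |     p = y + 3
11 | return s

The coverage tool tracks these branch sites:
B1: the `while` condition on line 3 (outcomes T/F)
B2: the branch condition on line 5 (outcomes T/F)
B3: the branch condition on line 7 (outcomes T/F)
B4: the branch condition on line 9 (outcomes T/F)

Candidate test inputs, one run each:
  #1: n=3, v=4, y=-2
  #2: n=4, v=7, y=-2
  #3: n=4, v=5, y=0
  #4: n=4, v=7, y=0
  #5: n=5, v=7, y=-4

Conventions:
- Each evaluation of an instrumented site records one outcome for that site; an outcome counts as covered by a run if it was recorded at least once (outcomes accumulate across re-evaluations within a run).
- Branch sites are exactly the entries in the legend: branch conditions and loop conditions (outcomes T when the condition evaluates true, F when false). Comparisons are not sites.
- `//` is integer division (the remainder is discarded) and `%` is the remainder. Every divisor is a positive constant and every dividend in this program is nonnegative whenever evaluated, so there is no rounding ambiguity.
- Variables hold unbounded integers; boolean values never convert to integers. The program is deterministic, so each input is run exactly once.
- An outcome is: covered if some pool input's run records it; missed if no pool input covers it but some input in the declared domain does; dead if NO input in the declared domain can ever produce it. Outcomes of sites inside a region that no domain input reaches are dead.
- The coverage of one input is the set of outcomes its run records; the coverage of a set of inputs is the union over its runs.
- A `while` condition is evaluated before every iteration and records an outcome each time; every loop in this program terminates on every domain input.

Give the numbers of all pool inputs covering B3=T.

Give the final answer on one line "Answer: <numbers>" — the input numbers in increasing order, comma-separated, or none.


input #1 (n=3, v=4, y=-2): does not record B3=T
input #2 (n=4, v=7, y=-2): records B3=T
input #3 (n=4, v=5, y=0): records B3=T
input #4 (n=4, v=7, y=0): records B3=T
input #5 (n=5, v=7, y=-4): records B3=T
Answer: 2, 3, 4, 5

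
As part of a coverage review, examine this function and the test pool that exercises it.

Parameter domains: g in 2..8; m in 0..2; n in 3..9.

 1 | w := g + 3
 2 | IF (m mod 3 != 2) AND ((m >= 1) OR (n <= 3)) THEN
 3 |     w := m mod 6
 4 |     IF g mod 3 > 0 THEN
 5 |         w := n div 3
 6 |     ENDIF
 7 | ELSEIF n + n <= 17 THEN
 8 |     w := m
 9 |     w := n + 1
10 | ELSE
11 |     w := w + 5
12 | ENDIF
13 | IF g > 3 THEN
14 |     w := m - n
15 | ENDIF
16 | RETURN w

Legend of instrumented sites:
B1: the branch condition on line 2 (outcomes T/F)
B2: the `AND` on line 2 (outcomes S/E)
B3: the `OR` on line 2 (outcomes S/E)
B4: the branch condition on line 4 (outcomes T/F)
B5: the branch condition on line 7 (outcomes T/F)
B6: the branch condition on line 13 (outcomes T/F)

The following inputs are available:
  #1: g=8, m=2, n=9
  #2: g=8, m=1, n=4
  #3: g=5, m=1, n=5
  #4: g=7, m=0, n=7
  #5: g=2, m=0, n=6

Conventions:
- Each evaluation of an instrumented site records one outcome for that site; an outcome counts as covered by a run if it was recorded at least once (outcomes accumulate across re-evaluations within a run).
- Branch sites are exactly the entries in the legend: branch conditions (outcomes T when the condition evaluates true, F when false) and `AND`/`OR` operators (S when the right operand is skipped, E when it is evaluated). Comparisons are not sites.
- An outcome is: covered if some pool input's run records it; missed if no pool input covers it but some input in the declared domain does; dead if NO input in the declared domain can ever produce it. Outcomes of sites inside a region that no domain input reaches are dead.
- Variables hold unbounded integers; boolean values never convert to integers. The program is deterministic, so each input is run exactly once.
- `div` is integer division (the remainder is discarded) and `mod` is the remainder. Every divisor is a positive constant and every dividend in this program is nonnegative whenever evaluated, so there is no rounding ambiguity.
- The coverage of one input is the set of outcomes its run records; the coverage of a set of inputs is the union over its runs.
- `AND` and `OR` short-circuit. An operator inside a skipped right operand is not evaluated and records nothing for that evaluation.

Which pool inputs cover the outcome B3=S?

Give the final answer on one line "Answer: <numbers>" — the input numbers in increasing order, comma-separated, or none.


input #1 (g=8, m=2, n=9): does not produce B3=S
input #2 (g=8, m=1, n=4): produces B3=S
input #3 (g=5, m=1, n=5): produces B3=S
input #4 (g=7, m=0, n=7): does not produce B3=S
input #5 (g=2, m=0, n=6): does not produce B3=S
Answer: 2, 3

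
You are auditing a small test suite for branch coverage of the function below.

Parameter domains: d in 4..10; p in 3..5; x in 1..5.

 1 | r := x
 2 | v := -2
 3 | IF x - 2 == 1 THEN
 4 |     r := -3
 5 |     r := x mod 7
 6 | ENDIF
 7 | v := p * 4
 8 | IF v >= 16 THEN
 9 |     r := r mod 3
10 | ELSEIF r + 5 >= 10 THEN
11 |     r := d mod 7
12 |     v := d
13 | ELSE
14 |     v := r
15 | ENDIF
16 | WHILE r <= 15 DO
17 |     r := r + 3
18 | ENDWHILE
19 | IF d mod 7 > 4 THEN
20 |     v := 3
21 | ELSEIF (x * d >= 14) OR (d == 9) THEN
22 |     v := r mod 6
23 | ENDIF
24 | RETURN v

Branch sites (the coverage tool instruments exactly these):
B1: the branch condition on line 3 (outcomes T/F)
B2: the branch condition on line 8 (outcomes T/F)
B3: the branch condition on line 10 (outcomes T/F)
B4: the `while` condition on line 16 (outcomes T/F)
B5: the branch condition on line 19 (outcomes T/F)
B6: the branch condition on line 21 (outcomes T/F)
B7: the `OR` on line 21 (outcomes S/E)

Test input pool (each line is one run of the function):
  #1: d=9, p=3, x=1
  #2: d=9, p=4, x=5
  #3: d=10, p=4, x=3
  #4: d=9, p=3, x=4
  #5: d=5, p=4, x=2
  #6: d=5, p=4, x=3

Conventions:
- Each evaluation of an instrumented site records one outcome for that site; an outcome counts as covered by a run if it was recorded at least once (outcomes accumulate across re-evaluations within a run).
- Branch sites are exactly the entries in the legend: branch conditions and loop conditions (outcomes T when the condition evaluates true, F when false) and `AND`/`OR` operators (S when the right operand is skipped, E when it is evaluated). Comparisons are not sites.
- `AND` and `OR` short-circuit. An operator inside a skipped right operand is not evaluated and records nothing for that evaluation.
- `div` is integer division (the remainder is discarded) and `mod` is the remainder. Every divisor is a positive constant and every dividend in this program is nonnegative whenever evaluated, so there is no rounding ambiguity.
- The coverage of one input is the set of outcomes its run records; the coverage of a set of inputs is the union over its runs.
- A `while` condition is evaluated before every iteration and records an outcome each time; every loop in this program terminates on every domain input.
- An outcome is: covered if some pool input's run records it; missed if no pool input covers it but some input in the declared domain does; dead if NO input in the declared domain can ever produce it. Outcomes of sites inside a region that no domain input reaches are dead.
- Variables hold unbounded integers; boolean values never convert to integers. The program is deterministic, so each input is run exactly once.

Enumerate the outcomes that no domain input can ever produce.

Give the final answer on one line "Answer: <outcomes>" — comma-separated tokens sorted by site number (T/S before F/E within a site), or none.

sweeping the full domain (105 inputs) for each outcome:
  reachable outcomes have witnesses, e.g. B1=T (e.g. d=4, p=3, x=3), B1=F (e.g. d=4, p=3, x=1), B2=T (e.g. d=4, p=4, x=1), B2=F (e.g. d=4, p=3, x=1)

Answer: none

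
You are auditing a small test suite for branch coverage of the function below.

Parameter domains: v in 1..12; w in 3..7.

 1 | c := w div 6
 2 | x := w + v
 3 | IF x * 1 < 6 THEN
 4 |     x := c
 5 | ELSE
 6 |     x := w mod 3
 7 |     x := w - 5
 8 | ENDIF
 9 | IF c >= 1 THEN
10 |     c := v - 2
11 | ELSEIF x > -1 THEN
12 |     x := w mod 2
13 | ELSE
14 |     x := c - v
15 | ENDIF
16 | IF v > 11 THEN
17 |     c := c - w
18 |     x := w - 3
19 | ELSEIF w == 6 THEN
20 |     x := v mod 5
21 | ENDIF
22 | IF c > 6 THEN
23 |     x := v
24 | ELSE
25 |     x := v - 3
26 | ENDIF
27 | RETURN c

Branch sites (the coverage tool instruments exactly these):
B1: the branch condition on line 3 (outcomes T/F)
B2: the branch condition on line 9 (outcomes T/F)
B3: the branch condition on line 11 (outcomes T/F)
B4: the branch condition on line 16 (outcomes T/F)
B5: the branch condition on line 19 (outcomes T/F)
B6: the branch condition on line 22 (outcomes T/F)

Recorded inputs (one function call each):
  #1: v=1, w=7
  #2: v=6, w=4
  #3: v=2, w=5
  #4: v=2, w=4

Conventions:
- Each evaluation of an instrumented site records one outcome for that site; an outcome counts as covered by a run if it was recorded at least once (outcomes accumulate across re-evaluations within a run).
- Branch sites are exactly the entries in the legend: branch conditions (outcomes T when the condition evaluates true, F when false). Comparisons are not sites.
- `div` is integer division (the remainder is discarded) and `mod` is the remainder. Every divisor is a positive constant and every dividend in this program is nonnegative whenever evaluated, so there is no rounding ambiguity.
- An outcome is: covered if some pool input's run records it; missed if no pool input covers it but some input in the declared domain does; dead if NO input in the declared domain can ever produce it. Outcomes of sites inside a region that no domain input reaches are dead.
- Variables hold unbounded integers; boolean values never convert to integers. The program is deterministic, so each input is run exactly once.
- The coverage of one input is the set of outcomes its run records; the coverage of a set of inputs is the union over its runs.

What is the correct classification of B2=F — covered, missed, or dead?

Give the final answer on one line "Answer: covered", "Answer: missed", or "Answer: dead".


B2=F is recorded by pool input(s) 2, 3, 4 -> covered
Answer: covered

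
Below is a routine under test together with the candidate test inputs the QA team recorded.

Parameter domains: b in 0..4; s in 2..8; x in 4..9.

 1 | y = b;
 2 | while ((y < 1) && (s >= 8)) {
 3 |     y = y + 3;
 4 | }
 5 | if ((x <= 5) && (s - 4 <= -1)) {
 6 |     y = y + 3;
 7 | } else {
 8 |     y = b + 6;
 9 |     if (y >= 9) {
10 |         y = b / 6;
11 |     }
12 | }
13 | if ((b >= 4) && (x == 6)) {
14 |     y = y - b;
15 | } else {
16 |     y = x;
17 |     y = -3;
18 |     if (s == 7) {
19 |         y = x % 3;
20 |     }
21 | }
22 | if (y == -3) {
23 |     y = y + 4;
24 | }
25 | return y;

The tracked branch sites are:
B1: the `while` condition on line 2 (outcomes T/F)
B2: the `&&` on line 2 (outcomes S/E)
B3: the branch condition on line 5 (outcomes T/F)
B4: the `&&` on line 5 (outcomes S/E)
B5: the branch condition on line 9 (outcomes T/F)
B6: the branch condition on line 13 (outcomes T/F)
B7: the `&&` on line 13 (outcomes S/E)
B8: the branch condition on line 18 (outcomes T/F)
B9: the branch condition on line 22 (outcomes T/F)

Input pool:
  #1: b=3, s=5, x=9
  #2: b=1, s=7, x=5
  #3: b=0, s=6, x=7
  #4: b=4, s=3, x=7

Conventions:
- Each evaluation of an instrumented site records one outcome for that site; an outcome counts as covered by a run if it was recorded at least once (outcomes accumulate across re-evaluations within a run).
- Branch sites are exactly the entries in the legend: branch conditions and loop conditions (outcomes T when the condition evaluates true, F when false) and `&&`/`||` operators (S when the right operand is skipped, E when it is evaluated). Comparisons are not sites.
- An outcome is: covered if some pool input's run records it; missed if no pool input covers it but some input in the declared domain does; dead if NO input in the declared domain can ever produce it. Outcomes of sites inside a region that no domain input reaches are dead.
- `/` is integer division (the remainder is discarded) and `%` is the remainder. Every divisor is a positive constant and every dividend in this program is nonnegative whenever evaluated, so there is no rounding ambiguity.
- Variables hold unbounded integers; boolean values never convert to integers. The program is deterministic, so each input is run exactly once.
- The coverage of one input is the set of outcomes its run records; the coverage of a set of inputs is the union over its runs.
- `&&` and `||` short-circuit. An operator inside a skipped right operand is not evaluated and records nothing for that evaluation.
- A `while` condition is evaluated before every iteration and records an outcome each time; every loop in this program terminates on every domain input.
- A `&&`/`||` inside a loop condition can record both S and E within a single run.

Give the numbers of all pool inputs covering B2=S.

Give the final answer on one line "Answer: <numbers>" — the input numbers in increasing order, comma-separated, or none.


input #1 (b=3, s=5, x=9): hits B2=S
input #2 (b=1, s=7, x=5): hits B2=S
input #3 (b=0, s=6, x=7): never hits B2=S
input #4 (b=4, s=3, x=7): hits B2=S
Answer: 1, 2, 4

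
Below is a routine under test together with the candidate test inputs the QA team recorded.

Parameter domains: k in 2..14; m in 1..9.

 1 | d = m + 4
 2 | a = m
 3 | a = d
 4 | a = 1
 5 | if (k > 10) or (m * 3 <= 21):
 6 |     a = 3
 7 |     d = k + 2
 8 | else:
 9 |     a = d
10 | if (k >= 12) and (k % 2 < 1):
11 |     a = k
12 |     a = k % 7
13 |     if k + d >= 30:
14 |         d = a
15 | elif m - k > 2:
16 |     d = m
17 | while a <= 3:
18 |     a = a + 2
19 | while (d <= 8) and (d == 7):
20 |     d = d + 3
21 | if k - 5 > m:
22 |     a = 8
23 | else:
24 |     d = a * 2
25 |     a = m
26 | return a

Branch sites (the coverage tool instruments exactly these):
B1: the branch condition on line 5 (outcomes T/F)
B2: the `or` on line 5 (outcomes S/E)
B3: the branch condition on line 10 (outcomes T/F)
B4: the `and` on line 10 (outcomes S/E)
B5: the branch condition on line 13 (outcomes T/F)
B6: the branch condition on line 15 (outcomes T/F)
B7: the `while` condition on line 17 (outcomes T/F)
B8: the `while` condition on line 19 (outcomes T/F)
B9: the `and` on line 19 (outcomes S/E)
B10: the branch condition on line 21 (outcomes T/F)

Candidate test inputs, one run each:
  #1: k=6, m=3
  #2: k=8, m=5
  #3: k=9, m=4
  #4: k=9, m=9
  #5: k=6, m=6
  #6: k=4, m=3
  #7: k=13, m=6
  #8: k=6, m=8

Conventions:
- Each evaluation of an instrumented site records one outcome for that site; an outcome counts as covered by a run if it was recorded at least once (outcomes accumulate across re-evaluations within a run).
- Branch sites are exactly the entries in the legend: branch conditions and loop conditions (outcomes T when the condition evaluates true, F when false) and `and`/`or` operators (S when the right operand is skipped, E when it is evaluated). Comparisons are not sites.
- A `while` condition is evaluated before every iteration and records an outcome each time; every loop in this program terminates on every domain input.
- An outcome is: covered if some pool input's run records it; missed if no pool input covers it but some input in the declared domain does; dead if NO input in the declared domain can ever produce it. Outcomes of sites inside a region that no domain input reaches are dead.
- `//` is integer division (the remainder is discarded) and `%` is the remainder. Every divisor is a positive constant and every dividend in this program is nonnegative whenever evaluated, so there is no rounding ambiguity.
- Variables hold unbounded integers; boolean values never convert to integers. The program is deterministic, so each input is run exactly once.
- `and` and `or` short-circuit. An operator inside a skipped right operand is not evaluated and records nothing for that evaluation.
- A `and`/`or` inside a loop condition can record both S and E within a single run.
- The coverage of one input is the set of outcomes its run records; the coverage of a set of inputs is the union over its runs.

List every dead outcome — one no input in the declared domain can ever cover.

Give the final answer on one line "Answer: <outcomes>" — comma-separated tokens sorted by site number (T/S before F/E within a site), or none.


sweeping the full domain (117 inputs) for each outcome:
  reachable outcomes have witnesses, e.g. B1=T (e.g. k=2, m=1), B1=F (e.g. k=2, m=8), B2=S (e.g. k=11, m=1), B2=E (e.g. k=2, m=1)
Answer: none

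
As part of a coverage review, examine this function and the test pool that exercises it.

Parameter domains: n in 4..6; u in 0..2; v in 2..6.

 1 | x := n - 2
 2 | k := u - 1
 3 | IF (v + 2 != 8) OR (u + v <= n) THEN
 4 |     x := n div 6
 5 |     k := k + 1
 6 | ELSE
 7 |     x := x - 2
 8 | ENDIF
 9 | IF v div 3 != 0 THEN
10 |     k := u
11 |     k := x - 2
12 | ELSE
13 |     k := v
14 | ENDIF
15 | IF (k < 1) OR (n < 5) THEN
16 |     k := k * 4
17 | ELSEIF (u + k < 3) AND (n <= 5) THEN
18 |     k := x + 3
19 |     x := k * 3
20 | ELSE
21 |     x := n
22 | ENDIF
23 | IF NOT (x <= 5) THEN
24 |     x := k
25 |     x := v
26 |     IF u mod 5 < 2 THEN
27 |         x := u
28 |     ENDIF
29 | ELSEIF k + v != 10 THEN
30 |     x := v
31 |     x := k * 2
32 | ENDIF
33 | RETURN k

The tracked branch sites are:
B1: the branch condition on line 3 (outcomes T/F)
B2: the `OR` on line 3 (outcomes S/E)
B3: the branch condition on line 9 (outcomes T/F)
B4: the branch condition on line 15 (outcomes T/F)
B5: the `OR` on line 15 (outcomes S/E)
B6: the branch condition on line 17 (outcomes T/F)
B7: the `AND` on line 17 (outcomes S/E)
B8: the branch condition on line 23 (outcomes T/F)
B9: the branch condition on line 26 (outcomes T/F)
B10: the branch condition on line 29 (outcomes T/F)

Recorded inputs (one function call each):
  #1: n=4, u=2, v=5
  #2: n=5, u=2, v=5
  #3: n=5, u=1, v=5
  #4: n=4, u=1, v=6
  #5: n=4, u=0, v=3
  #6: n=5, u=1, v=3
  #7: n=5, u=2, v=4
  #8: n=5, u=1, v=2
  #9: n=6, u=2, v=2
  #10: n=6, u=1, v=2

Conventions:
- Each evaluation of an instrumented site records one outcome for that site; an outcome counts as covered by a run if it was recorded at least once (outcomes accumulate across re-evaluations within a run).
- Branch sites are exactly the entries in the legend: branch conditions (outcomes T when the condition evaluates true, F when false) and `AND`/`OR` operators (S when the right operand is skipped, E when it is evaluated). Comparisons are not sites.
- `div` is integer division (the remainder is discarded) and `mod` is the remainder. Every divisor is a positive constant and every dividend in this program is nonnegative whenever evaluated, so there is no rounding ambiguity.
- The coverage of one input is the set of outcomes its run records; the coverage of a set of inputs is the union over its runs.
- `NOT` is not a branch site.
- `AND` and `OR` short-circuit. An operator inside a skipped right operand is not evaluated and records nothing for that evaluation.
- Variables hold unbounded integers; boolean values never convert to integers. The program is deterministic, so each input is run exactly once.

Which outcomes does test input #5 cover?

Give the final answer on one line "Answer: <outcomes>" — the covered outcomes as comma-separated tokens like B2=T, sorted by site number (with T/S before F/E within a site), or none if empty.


Tracing the run of input #5 (n=4, u=0, v=3):
  B2->S, B1->T, B3->T, B5->S, B4->T, B8->F, B10->T
distinct outcomes covered: B1=T, B2=S, B3=T, B4=T, B5=S, B8=F, B10=T
Answer: B1=T, B2=S, B3=T, B4=T, B5=S, B8=F, B10=T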